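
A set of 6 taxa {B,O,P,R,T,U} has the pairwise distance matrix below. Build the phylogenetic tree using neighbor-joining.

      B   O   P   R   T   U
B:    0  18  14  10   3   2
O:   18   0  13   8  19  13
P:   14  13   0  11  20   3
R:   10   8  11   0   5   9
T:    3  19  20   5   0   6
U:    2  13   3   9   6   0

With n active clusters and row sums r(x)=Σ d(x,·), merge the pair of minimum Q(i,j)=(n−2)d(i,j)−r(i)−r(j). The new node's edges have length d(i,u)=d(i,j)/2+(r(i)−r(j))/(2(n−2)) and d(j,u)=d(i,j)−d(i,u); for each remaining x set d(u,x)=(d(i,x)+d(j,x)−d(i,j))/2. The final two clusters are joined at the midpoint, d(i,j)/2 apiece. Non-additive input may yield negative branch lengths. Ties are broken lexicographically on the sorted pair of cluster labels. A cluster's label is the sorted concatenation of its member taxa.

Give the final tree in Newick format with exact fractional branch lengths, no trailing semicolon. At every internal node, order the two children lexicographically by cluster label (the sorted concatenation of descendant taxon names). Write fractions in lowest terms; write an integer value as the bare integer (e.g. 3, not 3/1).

(((((B:3/4,T:9/4):7/2,U:-1):3,P:5):3,O:51/8):13/16,R:13/16)

iteration 1: select B,T (d=3, Q=-88); attach at lengths (3/4, 9/4); label the merged cluster BT
  updated: d(BT,O)=17, d(BT,P)=31/2, d(BT,R)=6, d(BT,U)=5/2
iteration 2: select BT,U (d=5/2, Q=-61); attach at lengths (7/2, -1); label the merged cluster BTU
  updated: d(BTU,O)=55/4, d(BTU,P)=8, d(BTU,R)=25/4
iteration 3: select BTU,P (d=8, Q=-44); attach at lengths (3, 5); label the merged cluster BPTU
  updated: d(BPTU,O)=75/8, d(BPTU,R)=37/8
iteration 4: select BPTU,O (d=75/8, Q=-22); attach at lengths (3, 51/8); label the merged cluster BOPTU
  updated: d(BOPTU,R)=13/8
iteration 5: select BOPTU,R (d=13/8); attach at lengths (13/16, 13/16); label the merged cluster BOPRTU
final tree: (((((B:3/4,T:9/4):7/2,U:-1):3,P:5):3,O:51/8):13/16,R:13/16)
total length: 49/2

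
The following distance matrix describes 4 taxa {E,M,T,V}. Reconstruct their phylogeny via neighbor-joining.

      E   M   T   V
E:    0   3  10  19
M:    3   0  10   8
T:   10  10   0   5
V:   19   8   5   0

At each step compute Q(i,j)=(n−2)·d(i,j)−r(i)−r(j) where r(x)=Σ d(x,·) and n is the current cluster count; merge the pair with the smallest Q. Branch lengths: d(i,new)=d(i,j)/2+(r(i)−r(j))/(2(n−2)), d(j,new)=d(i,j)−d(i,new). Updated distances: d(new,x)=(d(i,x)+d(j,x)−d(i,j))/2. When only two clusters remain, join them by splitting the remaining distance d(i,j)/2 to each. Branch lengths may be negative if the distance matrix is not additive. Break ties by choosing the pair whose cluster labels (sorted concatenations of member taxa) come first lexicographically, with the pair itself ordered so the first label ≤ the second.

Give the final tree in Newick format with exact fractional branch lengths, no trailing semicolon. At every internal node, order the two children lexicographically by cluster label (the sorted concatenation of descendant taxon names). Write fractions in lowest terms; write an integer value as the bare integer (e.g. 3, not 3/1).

iteration 1: select E,M (d=3, Q=-47); attach at lengths (17/4, -5/4); label the merged cluster EM
  updated: d(EM,T)=17/2, d(EM,V)=12
iteration 2: select EM,T (d=17/2, Q=-51/2); attach at lengths (31/4, 3/4); label the merged cluster EMT
  updated: d(EMT,V)=17/4
iteration 3: select EMT,V (d=17/4); attach at lengths (17/8, 17/8); label the merged cluster EMTV
final tree: (((E:17/4,M:-5/4):31/4,T:3/4):17/8,V:17/8)
total length: 63/4

(((E:17/4,M:-5/4):31/4,T:3/4):17/8,V:17/8)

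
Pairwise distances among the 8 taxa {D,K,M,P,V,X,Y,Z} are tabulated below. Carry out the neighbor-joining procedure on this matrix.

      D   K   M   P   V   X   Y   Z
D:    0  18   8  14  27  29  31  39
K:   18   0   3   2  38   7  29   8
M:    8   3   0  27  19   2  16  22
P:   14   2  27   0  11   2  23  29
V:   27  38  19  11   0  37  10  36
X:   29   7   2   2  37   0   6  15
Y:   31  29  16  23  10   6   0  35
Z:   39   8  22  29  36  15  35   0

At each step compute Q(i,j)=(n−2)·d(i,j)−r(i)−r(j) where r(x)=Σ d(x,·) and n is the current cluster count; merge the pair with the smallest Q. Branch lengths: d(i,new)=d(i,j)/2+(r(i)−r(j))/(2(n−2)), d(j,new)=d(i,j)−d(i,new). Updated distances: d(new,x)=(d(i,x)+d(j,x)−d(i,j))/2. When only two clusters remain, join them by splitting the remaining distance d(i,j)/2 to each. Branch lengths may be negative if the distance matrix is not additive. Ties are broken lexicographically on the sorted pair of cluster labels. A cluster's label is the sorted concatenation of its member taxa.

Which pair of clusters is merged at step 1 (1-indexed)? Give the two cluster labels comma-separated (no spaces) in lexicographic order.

V,Y

step 1: merge (V,Y) at d=10, Q=-268; branch lengths V→22/3, Y→8/3; new cluster VY
  updated: d(D,VY)=24, d(K,VY)=57/2, d(M,VY)=25/2, d(P,VY)=12, d(VY,X)=33/2, d(VY,Z)=61/2
step 2: merge (K,Z) at d=8, Q=-170; branch lengths K→-37/10, Z→117/10; new cluster KZ
  updated: d(D,KZ)=49/2, d(KZ,M)=17/2, d(KZ,P)=23/2, d(KZ,VY)=51/2, d(KZ,X)=7
step 3: merge (D,M) at d=8, Q=-251/2; branch lengths D→147/16, M→-19/16; new cluster DM
  updated: d(DM,KZ)=25/2, d(DM,P)=33/2, d(DM,VY)=57/4, d(DM,X)=23/2
step 4: merge (DM,VY) at d=57/4, Q=-321/4; branch lengths DM→39/8, VY→75/8; new cluster DMVY
  updated: d(DMVY,KZ)=95/8, d(DMVY,P)=57/8, d(DMVY,X)=55/8
step 5: merge (DMVY,KZ) at d=95/8, Q=-65/2; branch lengths DMVY→77/16, KZ→113/16; new cluster DKMVYZ
  updated: d(DKMVYZ,P)=27/8, d(DKMVYZ,X)=1
step 6: merge (DKMVYZ,P) at d=27/8, Q=-51/8; branch lengths DKMVYZ→19/16, P→35/16; new cluster DKMPVYZ
  updated: d(DKMPVYZ,X)=-3/16
step 7: merge (DKMPVYZ,X) at d=-3/16; branch lengths DKMPVYZ→-3/32, X→-3/32; new cluster DKMPVXYZ
final tree: (((((D:147/16,M:-19/16):39/8,(V:22/3,Y:8/3):75/8):77/16,(K:-37/10,Z:117/10):113/16):19/16,P:35/16):-3/32,X:-3/32)
total length: 885/16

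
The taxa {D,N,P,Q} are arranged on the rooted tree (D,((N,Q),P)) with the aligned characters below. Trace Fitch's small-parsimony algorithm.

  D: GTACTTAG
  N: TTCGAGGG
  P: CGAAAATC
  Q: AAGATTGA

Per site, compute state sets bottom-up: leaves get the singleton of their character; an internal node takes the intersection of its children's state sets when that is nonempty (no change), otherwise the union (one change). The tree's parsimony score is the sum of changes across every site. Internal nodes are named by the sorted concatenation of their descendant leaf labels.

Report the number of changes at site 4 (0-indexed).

2

[col 0] NQ: children N:{T}, Q:{A} ∪→ {A,T}; cost 1
[col 0] NPQ: children NQ:{A,T}, P:{C} ∪→ {A,C,T}; cost 1
[col 0] DNPQ: children D:{G}, NPQ:{A,C,T} ∪→ {A,C,G,T}; cost 1
[col 1] NQ: children N:{T}, Q:{A} ∪→ {A,T}; cost 1
[col 1] NPQ: children NQ:{A,T}, P:{G} ∪→ {A,G,T}; cost 1
[col 1] DNPQ: children D:{T}, NPQ:{A,G,T} ∩→ {T}; cost 0
[col 2] NQ: children N:{C}, Q:{G} ∪→ {C,G}; cost 1
[col 2] NPQ: children NQ:{C,G}, P:{A} ∪→ {A,C,G}; cost 1
[col 2] DNPQ: children D:{A}, NPQ:{A,C,G} ∩→ {A}; cost 0
[col 3] NQ: children N:{G}, Q:{A} ∪→ {A,G}; cost 1
[col 3] NPQ: children NQ:{A,G}, P:{A} ∩→ {A}; cost 0
[col 3] DNPQ: children D:{C}, NPQ:{A} ∪→ {A,C}; cost 1
[col 4] NQ: children N:{A}, Q:{T} ∪→ {A,T}; cost 1
[col 4] NPQ: children NQ:{A,T}, P:{A} ∩→ {A}; cost 0
[col 4] DNPQ: children D:{T}, NPQ:{A} ∪→ {A,T}; cost 1
[col 5] NQ: children N:{G}, Q:{T} ∪→ {G,T}; cost 1
[col 5] NPQ: children NQ:{G,T}, P:{A} ∪→ {A,G,T}; cost 1
[col 5] DNPQ: children D:{T}, NPQ:{A,G,T} ∩→ {T}; cost 0
[col 6] NQ: children N:{G}, Q:{G} ∩→ {G}; cost 0
[col 6] NPQ: children NQ:{G}, P:{T} ∪→ {G,T}; cost 1
[col 6] DNPQ: children D:{A}, NPQ:{G,T} ∪→ {A,G,T}; cost 1
[col 7] NQ: children N:{G}, Q:{A} ∪→ {A,G}; cost 1
[col 7] NPQ: children NQ:{A,G}, P:{C} ∪→ {A,C,G}; cost 1
[col 7] DNPQ: children D:{G}, NPQ:{A,C,G} ∩→ {G}; cost 0
per-site changes: [3, 2, 2, 2, 2, 2, 2, 2]; total = 17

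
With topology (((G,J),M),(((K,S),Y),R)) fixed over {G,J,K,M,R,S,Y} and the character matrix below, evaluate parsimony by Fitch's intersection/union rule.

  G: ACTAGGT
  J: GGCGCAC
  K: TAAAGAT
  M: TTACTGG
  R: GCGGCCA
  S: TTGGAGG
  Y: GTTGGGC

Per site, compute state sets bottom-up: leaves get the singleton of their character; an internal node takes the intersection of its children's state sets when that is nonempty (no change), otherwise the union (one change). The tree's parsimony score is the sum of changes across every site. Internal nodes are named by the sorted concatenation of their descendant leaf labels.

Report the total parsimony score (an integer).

[col 0] GJ: children G:{A}, J:{G} ∪→ {A,G}; cost 1
[col 0] GJM: children GJ:{A,G}, M:{T} ∪→ {A,G,T}; cost 1
[col 0] KS: children K:{T}, S:{T} ∩→ {T}; cost 0
[col 0] KSY: children KS:{T}, Y:{G} ∪→ {G,T}; cost 1
[col 0] KRSY: children KSY:{G,T}, R:{G} ∩→ {G}; cost 0
[col 0] GJKMRSY: children GJM:{A,G,T}, KRSY:{G} ∩→ {G}; cost 0
[col 1] GJ: children G:{C}, J:{G} ∪→ {C,G}; cost 1
[col 1] GJM: children GJ:{C,G}, M:{T} ∪→ {C,G,T}; cost 1
[col 1] KS: children K:{A}, S:{T} ∪→ {A,T}; cost 1
[col 1] KSY: children KS:{A,T}, Y:{T} ∩→ {T}; cost 0
[col 1] KRSY: children KSY:{T}, R:{C} ∪→ {C,T}; cost 1
[col 1] GJKMRSY: children GJM:{C,G,T}, KRSY:{C,T} ∩→ {C,T}; cost 0
[col 2] GJ: children G:{T}, J:{C} ∪→ {C,T}; cost 1
[col 2] GJM: children GJ:{C,T}, M:{A} ∪→ {A,C,T}; cost 1
[col 2] KS: children K:{A}, S:{G} ∪→ {A,G}; cost 1
[col 2] KSY: children KS:{A,G}, Y:{T} ∪→ {A,G,T}; cost 1
[col 2] KRSY: children KSY:{A,G,T}, R:{G} ∩→ {G}; cost 0
[col 2] GJKMRSY: children GJM:{A,C,T}, KRSY:{G} ∪→ {A,C,G,T}; cost 1
[col 3] GJ: children G:{A}, J:{G} ∪→ {A,G}; cost 1
[col 3] GJM: children GJ:{A,G}, M:{C} ∪→ {A,C,G}; cost 1
[col 3] KS: children K:{A}, S:{G} ∪→ {A,G}; cost 1
[col 3] KSY: children KS:{A,G}, Y:{G} ∩→ {G}; cost 0
[col 3] KRSY: children KSY:{G}, R:{G} ∩→ {G}; cost 0
[col 3] GJKMRSY: children GJM:{A,C,G}, KRSY:{G} ∩→ {G}; cost 0
[col 4] GJ: children G:{G}, J:{C} ∪→ {C,G}; cost 1
[col 4] GJM: children GJ:{C,G}, M:{T} ∪→ {C,G,T}; cost 1
[col 4] KS: children K:{G}, S:{A} ∪→ {A,G}; cost 1
[col 4] KSY: children KS:{A,G}, Y:{G} ∩→ {G}; cost 0
[col 4] KRSY: children KSY:{G}, R:{C} ∪→ {C,G}; cost 1
[col 4] GJKMRSY: children GJM:{C,G,T}, KRSY:{C,G} ∩→ {C,G}; cost 0
[col 5] GJ: children G:{G}, J:{A} ∪→ {A,G}; cost 1
[col 5] GJM: children GJ:{A,G}, M:{G} ∩→ {G}; cost 0
[col 5] KS: children K:{A}, S:{G} ∪→ {A,G}; cost 1
[col 5] KSY: children KS:{A,G}, Y:{G} ∩→ {G}; cost 0
[col 5] KRSY: children KSY:{G}, R:{C} ∪→ {C,G}; cost 1
[col 5] GJKMRSY: children GJM:{G}, KRSY:{C,G} ∩→ {G}; cost 0
[col 6] GJ: children G:{T}, J:{C} ∪→ {C,T}; cost 1
[col 6] GJM: children GJ:{C,T}, M:{G} ∪→ {C,G,T}; cost 1
[col 6] KS: children K:{T}, S:{G} ∪→ {G,T}; cost 1
[col 6] KSY: children KS:{G,T}, Y:{C} ∪→ {C,G,T}; cost 1
[col 6] KRSY: children KSY:{C,G,T}, R:{A} ∪→ {A,C,G,T}; cost 1
[col 6] GJKMRSY: children GJM:{C,G,T}, KRSY:{A,C,G,T} ∩→ {C,G,T}; cost 0
per-site changes: [3, 4, 5, 3, 4, 3, 5]; total = 27

27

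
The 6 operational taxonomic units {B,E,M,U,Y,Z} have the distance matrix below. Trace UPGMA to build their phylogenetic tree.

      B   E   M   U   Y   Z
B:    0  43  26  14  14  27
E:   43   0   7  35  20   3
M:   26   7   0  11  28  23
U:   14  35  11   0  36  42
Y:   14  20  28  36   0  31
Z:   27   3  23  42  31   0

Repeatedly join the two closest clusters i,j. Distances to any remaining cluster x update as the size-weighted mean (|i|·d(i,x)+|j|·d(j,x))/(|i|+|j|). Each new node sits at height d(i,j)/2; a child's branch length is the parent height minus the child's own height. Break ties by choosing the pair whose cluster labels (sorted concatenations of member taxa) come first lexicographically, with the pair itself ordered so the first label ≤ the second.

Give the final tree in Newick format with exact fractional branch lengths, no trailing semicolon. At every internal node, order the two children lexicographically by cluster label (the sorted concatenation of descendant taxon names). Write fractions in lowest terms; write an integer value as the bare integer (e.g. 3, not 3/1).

1. join E+Z (d=3) ⇒ EZ; edges |E|=3/2, |Z|=3/2
  updated: d(B,EZ)=35, d(EZ,M)=15, d(EZ,U)=77/2, d(EZ,Y)=51/2
2. join M+U (d=11) ⇒ MU; edges |M|=11/2, |U|=11/2
  updated: d(B,MU)=20, d(EZ,MU)=107/4, d(MU,Y)=32
3. join B+Y (d=14) ⇒ BY; edges |B|=7, |Y|=7
  updated: d(BY,EZ)=121/4, d(BY,MU)=26
4. join BY+MU (d=26) ⇒ BMUY; edges |BY|=6, |MU|=15/2
  updated: d(BMUY,EZ)=57/2
5. join BMUY+EZ (d=57/2) ⇒ BEMUYZ; edges |BMUY|=5/4, |EZ|=51/4
final tree: (((B:7,Y:7):6,(M:11/2,U:11/2):15/2):5/4,(E:3/2,Z:3/2):51/4)
total length: 111/2

(((B:7,Y:7):6,(M:11/2,U:11/2):15/2):5/4,(E:3/2,Z:3/2):51/4)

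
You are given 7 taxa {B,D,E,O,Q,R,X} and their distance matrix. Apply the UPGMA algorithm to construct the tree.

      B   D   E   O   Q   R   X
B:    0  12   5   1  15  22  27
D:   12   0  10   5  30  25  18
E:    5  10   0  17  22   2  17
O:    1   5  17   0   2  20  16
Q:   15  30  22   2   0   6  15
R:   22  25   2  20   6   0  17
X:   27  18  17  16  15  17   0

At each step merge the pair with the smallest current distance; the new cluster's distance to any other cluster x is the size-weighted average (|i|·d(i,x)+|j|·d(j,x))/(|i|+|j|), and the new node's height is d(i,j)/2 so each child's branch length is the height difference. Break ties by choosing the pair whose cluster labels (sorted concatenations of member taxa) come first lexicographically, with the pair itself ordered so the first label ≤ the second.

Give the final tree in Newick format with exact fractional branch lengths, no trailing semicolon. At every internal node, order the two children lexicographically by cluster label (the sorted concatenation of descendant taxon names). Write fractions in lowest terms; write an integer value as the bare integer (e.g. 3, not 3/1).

((((B:1/2,O:1/2):15/4,D:17/4):139/36,((E:1,R:1):6,Q:7):10/9):19/18,X:55/6)

step 1: merge (B,O) at d=1; branch lengths B→1/2, O→1/2; new cluster BO
  updated: d(BO,D)=17/2, d(BO,E)=11, d(BO,Q)=17/2, d(BO,R)=21, d(BO,X)=43/2
step 2: merge (E,R) at d=2; branch lengths E→1, R→1; new cluster ER
  updated: d(BO,ER)=16, d(D,ER)=35/2, d(ER,Q)=14, d(ER,X)=17
step 3: merge (BO,D) at d=17/2; branch lengths BO→15/4, D→17/4; new cluster BDO
  updated: d(BDO,ER)=33/2, d(BDO,Q)=47/3, d(BDO,X)=61/3
step 4: merge (ER,Q) at d=14; branch lengths ER→6, Q→7; new cluster EQR
  updated: d(BDO,EQR)=146/9, d(EQR,X)=49/3
step 5: merge (BDO,EQR) at d=146/9; branch lengths BDO→139/36, EQR→10/9; new cluster BDEOQR
  updated: d(BDEOQR,X)=55/3
step 6: merge (BDEOQR,X) at d=55/3; branch lengths BDEOQR→19/18, X→55/6; new cluster BDEOQRX
final tree: ((((B:1/2,O:1/2):15/4,D:17/4):139/36,((E:1,R:1):6,Q:7):10/9):19/18,X:55/6)
total length: 1411/36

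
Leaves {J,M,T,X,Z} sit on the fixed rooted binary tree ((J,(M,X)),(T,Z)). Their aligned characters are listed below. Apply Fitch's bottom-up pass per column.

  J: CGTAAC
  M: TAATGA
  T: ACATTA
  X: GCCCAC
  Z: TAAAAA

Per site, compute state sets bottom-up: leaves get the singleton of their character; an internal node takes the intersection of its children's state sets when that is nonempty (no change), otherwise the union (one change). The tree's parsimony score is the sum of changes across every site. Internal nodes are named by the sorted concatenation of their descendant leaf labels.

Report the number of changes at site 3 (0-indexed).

3

MX@0: {T} ∪ {G} = {G,T} (union, +1)
JMX@0: {C} ∪ {G,T} = {C,G,T} (union, +1)
TZ@0: {A} ∪ {T} = {A,T} (union, +1)
JMTXZ@0: {C,G,T} ∩ {A,T} = {T} (intersection, +0)
MX@1: {A} ∪ {C} = {A,C} (union, +1)
JMX@1: {G} ∪ {A,C} = {A,C,G} (union, +1)
TZ@1: {C} ∪ {A} = {A,C} (union, +1)
JMTXZ@1: {A,C,G} ∩ {A,C} = {A,C} (intersection, +0)
MX@2: {A} ∪ {C} = {A,C} (union, +1)
JMX@2: {T} ∪ {A,C} = {A,C,T} (union, +1)
TZ@2: {A} ∩ {A} = {A} (intersection, +0)
JMTXZ@2: {A,C,T} ∩ {A} = {A} (intersection, +0)
MX@3: {T} ∪ {C} = {C,T} (union, +1)
JMX@3: {A} ∪ {C,T} = {A,C,T} (union, +1)
TZ@3: {T} ∪ {A} = {A,T} (union, +1)
JMTXZ@3: {A,C,T} ∩ {A,T} = {A,T} (intersection, +0)
MX@4: {G} ∪ {A} = {A,G} (union, +1)
JMX@4: {A} ∩ {A,G} = {A} (intersection, +0)
TZ@4: {T} ∪ {A} = {A,T} (union, +1)
JMTXZ@4: {A} ∩ {A,T} = {A} (intersection, +0)
MX@5: {A} ∪ {C} = {A,C} (union, +1)
JMX@5: {C} ∩ {A,C} = {C} (intersection, +0)
TZ@5: {A} ∩ {A} = {A} (intersection, +0)
JMTXZ@5: {C} ∪ {A} = {A,C} (union, +1)
per-site changes: [3, 3, 2, 3, 2, 2]; total = 15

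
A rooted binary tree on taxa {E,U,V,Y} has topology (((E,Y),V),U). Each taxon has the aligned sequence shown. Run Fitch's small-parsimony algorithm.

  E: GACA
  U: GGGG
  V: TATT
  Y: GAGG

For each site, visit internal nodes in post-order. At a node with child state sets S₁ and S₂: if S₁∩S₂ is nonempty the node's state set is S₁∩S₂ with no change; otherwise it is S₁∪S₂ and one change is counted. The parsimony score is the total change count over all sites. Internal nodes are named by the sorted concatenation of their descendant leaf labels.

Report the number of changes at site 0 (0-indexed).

site 0, node EY: E={G} ∩ Y={G} → {G} (+0)
site 0, node EVY: EY={G} ∪ V={T} → {G,T} (+1)
site 0, node EUVY: EVY={G,T} ∩ U={G} → {G} (+0)
site 1, node EY: E={A} ∩ Y={A} → {A} (+0)
site 1, node EVY: EY={A} ∩ V={A} → {A} (+0)
site 1, node EUVY: EVY={A} ∪ U={G} → {A,G} (+1)
site 2, node EY: E={C} ∪ Y={G} → {C,G} (+1)
site 2, node EVY: EY={C,G} ∪ V={T} → {C,G,T} (+1)
site 2, node EUVY: EVY={C,G,T} ∩ U={G} → {G} (+0)
site 3, node EY: E={A} ∪ Y={G} → {A,G} (+1)
site 3, node EVY: EY={A,G} ∪ V={T} → {A,G,T} (+1)
site 3, node EUVY: EVY={A,G,T} ∩ U={G} → {G} (+0)
per-site changes: [1, 1, 2, 2]; total = 6

1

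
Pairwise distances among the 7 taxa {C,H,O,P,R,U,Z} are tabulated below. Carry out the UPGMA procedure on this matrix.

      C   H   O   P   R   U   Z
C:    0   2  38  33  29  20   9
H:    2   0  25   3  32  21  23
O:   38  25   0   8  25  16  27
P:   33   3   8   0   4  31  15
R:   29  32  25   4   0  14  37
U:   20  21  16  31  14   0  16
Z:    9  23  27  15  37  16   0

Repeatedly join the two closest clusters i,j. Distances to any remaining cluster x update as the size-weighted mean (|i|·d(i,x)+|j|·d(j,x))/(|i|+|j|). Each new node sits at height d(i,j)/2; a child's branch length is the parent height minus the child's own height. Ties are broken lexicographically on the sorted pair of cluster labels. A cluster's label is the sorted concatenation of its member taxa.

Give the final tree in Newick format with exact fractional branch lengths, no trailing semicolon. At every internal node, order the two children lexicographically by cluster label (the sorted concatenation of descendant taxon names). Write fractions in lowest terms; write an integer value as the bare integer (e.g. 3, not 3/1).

step 1: merge (C,H) at d=2; branch lengths C→1, H→1; new cluster CH
  updated: d(CH,O)=63/2, d(CH,P)=18, d(CH,R)=61/2, d(CH,U)=41/2, d(CH,Z)=16
step 2: merge (P,R) at d=4; branch lengths P→2, R→2; new cluster PR
  updated: d(CH,PR)=97/4, d(O,PR)=33/2, d(PR,U)=45/2, d(PR,Z)=26
step 3: merge (CH,Z) at d=16; branch lengths CH→7, Z→8; new cluster CHZ
  updated: d(CHZ,O)=30, d(CHZ,PR)=149/6, d(CHZ,U)=19
step 4: merge (O,U) at d=16; branch lengths O→8, U→8; new cluster OU
  updated: d(CHZ,OU)=49/2, d(OU,PR)=39/2
step 5: merge (OU,PR) at d=39/2; branch lengths OU→7/4, PR→31/4; new cluster OPRU
  updated: d(CHZ,OPRU)=74/3
step 6: merge (CHZ,OPRU) at d=74/3; branch lengths CHZ→13/3, OPRU→31/12; new cluster CHOPRUZ
final tree: (((C:1,H:1):7,Z:8):13/3,((O:8,U:8):7/4,(P:2,R:2):31/4):31/12)
total length: 641/12

(((C:1,H:1):7,Z:8):13/3,((O:8,U:8):7/4,(P:2,R:2):31/4):31/12)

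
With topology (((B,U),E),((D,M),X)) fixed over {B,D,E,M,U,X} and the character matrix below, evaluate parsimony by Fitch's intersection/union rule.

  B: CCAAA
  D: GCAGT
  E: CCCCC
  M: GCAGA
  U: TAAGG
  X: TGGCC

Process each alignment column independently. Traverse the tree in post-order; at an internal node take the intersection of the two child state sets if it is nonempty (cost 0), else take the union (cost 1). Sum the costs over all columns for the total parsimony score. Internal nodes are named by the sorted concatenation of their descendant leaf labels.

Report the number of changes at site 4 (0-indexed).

4

[col 0] BU: children B:{C}, U:{T} ∪→ {C,T}; cost 1
[col 0] BEU: children BU:{C,T}, E:{C} ∩→ {C}; cost 0
[col 0] DM: children D:{G}, M:{G} ∩→ {G}; cost 0
[col 0] DMX: children DM:{G}, X:{T} ∪→ {G,T}; cost 1
[col 0] BDEMUX: children BEU:{C}, DMX:{G,T} ∪→ {C,G,T}; cost 1
[col 1] BU: children B:{C}, U:{A} ∪→ {A,C}; cost 1
[col 1] BEU: children BU:{A,C}, E:{C} ∩→ {C}; cost 0
[col 1] DM: children D:{C}, M:{C} ∩→ {C}; cost 0
[col 1] DMX: children DM:{C}, X:{G} ∪→ {C,G}; cost 1
[col 1] BDEMUX: children BEU:{C}, DMX:{C,G} ∩→ {C}; cost 0
[col 2] BU: children B:{A}, U:{A} ∩→ {A}; cost 0
[col 2] BEU: children BU:{A}, E:{C} ∪→ {A,C}; cost 1
[col 2] DM: children D:{A}, M:{A} ∩→ {A}; cost 0
[col 2] DMX: children DM:{A}, X:{G} ∪→ {A,G}; cost 1
[col 2] BDEMUX: children BEU:{A,C}, DMX:{A,G} ∩→ {A}; cost 0
[col 3] BU: children B:{A}, U:{G} ∪→ {A,G}; cost 1
[col 3] BEU: children BU:{A,G}, E:{C} ∪→ {A,C,G}; cost 1
[col 3] DM: children D:{G}, M:{G} ∩→ {G}; cost 0
[col 3] DMX: children DM:{G}, X:{C} ∪→ {C,G}; cost 1
[col 3] BDEMUX: children BEU:{A,C,G}, DMX:{C,G} ∩→ {C,G}; cost 0
[col 4] BU: children B:{A}, U:{G} ∪→ {A,G}; cost 1
[col 4] BEU: children BU:{A,G}, E:{C} ∪→ {A,C,G}; cost 1
[col 4] DM: children D:{T}, M:{A} ∪→ {A,T}; cost 1
[col 4] DMX: children DM:{A,T}, X:{C} ∪→ {A,C,T}; cost 1
[col 4] BDEMUX: children BEU:{A,C,G}, DMX:{A,C,T} ∩→ {A,C}; cost 0
per-site changes: [3, 2, 2, 3, 4]; total = 14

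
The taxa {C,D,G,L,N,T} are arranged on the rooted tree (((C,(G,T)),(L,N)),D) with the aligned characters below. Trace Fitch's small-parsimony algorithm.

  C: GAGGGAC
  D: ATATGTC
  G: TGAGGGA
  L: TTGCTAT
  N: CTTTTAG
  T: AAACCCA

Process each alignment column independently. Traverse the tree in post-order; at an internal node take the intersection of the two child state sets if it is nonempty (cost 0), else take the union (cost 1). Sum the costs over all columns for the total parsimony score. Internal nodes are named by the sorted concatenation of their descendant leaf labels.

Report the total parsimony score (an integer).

20

site 0, node GT: G={T} ∪ T={A} → {A,T} (+1)
site 0, node CGT: C={G} ∪ GT={A,T} → {A,G,T} (+1)
site 0, node LN: L={T} ∪ N={C} → {C,T} (+1)
site 0, node CGLNT: CGT={A,G,T} ∩ LN={C,T} → {T} (+0)
site 0, node CDGLNT: CGLNT={T} ∪ D={A} → {A,T} (+1)
site 1, node GT: G={G} ∪ T={A} → {A,G} (+1)
site 1, node CGT: C={A} ∩ GT={A,G} → {A} (+0)
site 1, node LN: L={T} ∩ N={T} → {T} (+0)
site 1, node CGLNT: CGT={A} ∪ LN={T} → {A,T} (+1)
site 1, node CDGLNT: CGLNT={A,T} ∩ D={T} → {T} (+0)
site 2, node GT: G={A} ∩ T={A} → {A} (+0)
site 2, node CGT: C={G} ∪ GT={A} → {A,G} (+1)
site 2, node LN: L={G} ∪ N={T} → {G,T} (+1)
site 2, node CGLNT: CGT={A,G} ∩ LN={G,T} → {G} (+0)
site 2, node CDGLNT: CGLNT={G} ∪ D={A} → {A,G} (+1)
site 3, node GT: G={G} ∪ T={C} → {C,G} (+1)
site 3, node CGT: C={G} ∩ GT={C,G} → {G} (+0)
site 3, node LN: L={C} ∪ N={T} → {C,T} (+1)
site 3, node CGLNT: CGT={G} ∪ LN={C,T} → {C,G,T} (+1)
site 3, node CDGLNT: CGLNT={C,G,T} ∩ D={T} → {T} (+0)
site 4, node GT: G={G} ∪ T={C} → {C,G} (+1)
site 4, node CGT: C={G} ∩ GT={C,G} → {G} (+0)
site 4, node LN: L={T} ∩ N={T} → {T} (+0)
site 4, node CGLNT: CGT={G} ∪ LN={T} → {G,T} (+1)
site 4, node CDGLNT: CGLNT={G,T} ∩ D={G} → {G} (+0)
site 5, node GT: G={G} ∪ T={C} → {C,G} (+1)
site 5, node CGT: C={A} ∪ GT={C,G} → {A,C,G} (+1)
site 5, node LN: L={A} ∩ N={A} → {A} (+0)
site 5, node CGLNT: CGT={A,C,G} ∩ LN={A} → {A} (+0)
site 5, node CDGLNT: CGLNT={A} ∪ D={T} → {A,T} (+1)
site 6, node GT: G={A} ∩ T={A} → {A} (+0)
site 6, node CGT: C={C} ∪ GT={A} → {A,C} (+1)
site 6, node LN: L={T} ∪ N={G} → {G,T} (+1)
site 6, node CGLNT: CGT={A,C} ∪ LN={G,T} → {A,C,G,T} (+1)
site 6, node CDGLNT: CGLNT={A,C,G,T} ∩ D={C} → {C} (+0)
per-site changes: [4, 2, 3, 3, 2, 3, 3]; total = 20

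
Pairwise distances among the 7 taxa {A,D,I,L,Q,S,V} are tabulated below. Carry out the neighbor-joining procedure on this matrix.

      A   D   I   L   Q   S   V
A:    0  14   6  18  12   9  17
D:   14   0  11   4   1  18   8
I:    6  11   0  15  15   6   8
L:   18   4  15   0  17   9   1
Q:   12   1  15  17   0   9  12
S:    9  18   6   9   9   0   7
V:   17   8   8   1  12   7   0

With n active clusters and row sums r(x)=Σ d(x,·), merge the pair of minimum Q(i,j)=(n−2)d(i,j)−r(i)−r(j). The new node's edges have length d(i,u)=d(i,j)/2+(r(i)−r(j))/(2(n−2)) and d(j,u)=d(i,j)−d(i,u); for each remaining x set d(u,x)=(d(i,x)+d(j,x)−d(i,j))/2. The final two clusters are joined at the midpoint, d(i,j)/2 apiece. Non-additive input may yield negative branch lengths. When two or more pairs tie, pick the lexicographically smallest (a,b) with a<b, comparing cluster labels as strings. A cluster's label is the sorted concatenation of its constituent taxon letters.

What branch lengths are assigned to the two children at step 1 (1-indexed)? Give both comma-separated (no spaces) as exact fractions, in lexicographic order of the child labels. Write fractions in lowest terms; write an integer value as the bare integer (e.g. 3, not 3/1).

iteration 1: select D,Q (d=1, Q=-117); attach at lengths (-1/2, 3/2); label the merged cluster DQ
  updated: d(A,DQ)=25/2, d(DQ,I)=25/2, d(DQ,L)=10, d(DQ,S)=13, d(DQ,V)=19/2
iteration 2: select L,V (d=1, Q=-183/2); attach at lengths (29/16, -13/16); label the merged cluster LV
  updated: d(A,LV)=17, d(DQ,LV)=37/4, d(I,LV)=11, d(LV,S)=15/2
iteration 3: select DQ,LV (d=37/4, Q=-257/4); attach at lengths (121/24, 101/24); label the merged cluster DLQV
  updated: d(A,DLQV)=81/8, d(DLQV,I)=57/8, d(DLQV,S)=45/8
iteration 4: select A,I (d=6, Q=-129/4); attach at lengths (9/2, 3/2); label the merged cluster AI
  updated: d(AI,DLQV)=45/8, d(AI,S)=9/2
iteration 5: select AI,DLQV (d=45/8, Q=-63/4); attach at lengths (9/4, 27/8); label the merged cluster ADILQV
  updated: d(ADILQV,S)=9/4
iteration 6: select ADILQV,S (d=9/4); attach at lengths (9/8, 9/8); label the merged cluster ADILQSV
final tree: (((A:9/2,I:3/2):9/4,((D:-1/2,Q:3/2):121/24,(L:29/16,V:-13/16):101/24):27/8):9/8,S:9/8)
total length: 201/8

-1/2,3/2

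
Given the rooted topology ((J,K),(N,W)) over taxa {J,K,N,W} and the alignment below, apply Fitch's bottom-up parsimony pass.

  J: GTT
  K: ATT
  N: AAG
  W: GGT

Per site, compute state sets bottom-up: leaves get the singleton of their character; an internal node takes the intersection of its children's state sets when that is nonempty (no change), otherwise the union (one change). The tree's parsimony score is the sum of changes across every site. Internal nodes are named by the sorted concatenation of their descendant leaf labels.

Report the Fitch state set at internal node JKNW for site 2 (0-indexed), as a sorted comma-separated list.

T

site 0, node JK: J={G} ∪ K={A} → {A,G} (+1)
site 0, node NW: N={A} ∪ W={G} → {A,G} (+1)
site 0, node JKNW: JK={A,G} ∩ NW={A,G} → {A,G} (+0)
site 1, node JK: J={T} ∩ K={T} → {T} (+0)
site 1, node NW: N={A} ∪ W={G} → {A,G} (+1)
site 1, node JKNW: JK={T} ∪ NW={A,G} → {A,G,T} (+1)
site 2, node JK: J={T} ∩ K={T} → {T} (+0)
site 2, node NW: N={G} ∪ W={T} → {G,T} (+1)
site 2, node JKNW: JK={T} ∩ NW={G,T} → {T} (+0)
per-site changes: [2, 2, 1]; total = 5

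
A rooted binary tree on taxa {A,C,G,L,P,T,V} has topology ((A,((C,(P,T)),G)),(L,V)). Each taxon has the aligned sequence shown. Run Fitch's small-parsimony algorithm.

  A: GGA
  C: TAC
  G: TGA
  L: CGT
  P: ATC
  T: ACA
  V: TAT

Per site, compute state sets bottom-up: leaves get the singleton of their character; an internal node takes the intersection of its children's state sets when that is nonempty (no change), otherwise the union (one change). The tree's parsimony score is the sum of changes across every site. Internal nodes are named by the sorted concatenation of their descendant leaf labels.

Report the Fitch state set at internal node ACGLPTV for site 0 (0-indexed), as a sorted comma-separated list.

T

PT@0: {A} ∩ {A} = {A} (intersection, +0)
CPT@0: {T} ∪ {A} = {A,T} (union, +1)
CGPT@0: {A,T} ∩ {T} = {T} (intersection, +0)
ACGPT@0: {G} ∪ {T} = {G,T} (union, +1)
LV@0: {C} ∪ {T} = {C,T} (union, +1)
ACGLPTV@0: {G,T} ∩ {C,T} = {T} (intersection, +0)
PT@1: {T} ∪ {C} = {C,T} (union, +1)
CPT@1: {A} ∪ {C,T} = {A,C,T} (union, +1)
CGPT@1: {A,C,T} ∪ {G} = {A,C,G,T} (union, +1)
ACGPT@1: {G} ∩ {A,C,G,T} = {G} (intersection, +0)
LV@1: {G} ∪ {A} = {A,G} (union, +1)
ACGLPTV@1: {G} ∩ {A,G} = {G} (intersection, +0)
PT@2: {C} ∪ {A} = {A,C} (union, +1)
CPT@2: {C} ∩ {A,C} = {C} (intersection, +0)
CGPT@2: {C} ∪ {A} = {A,C} (union, +1)
ACGPT@2: {A} ∩ {A,C} = {A} (intersection, +0)
LV@2: {T} ∩ {T} = {T} (intersection, +0)
ACGLPTV@2: {A} ∪ {T} = {A,T} (union, +1)
per-site changes: [3, 4, 3]; total = 10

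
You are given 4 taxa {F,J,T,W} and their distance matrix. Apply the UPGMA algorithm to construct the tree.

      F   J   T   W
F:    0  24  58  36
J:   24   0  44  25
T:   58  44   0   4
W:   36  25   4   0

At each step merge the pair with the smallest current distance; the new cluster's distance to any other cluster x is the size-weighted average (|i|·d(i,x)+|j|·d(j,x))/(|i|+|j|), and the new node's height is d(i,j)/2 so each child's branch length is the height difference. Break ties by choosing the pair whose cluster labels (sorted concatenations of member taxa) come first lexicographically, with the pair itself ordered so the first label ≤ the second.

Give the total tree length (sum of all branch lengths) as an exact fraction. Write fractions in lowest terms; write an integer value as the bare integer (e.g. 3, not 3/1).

219/4

step 1: merge (T,W) at d=4; branch lengths T→2, W→2; new cluster TW
  updated: d(F,TW)=47, d(J,TW)=69/2
step 2: merge (F,J) at d=24; branch lengths F→12, J→12; new cluster FJ
  updated: d(FJ,TW)=163/4
step 3: merge (FJ,TW) at d=163/4; branch lengths FJ→67/8, TW→147/8; new cluster FJTW
final tree: ((F:12,J:12):67/8,(T:2,W:2):147/8)
total length: 219/4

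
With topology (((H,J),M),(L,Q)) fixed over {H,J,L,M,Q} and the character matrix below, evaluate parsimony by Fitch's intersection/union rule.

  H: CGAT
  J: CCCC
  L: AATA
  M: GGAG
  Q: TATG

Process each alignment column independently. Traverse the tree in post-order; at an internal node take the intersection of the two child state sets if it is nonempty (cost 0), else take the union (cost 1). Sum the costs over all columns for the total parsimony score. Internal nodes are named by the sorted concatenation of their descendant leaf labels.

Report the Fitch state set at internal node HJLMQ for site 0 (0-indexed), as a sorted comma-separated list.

A,C,G,T

[col 0] HJ: children H:{C}, J:{C} ∩→ {C}; cost 0
[col 0] HJM: children HJ:{C}, M:{G} ∪→ {C,G}; cost 1
[col 0] LQ: children L:{A}, Q:{T} ∪→ {A,T}; cost 1
[col 0] HJLMQ: children HJM:{C,G}, LQ:{A,T} ∪→ {A,C,G,T}; cost 1
[col 1] HJ: children H:{G}, J:{C} ∪→ {C,G}; cost 1
[col 1] HJM: children HJ:{C,G}, M:{G} ∩→ {G}; cost 0
[col 1] LQ: children L:{A}, Q:{A} ∩→ {A}; cost 0
[col 1] HJLMQ: children HJM:{G}, LQ:{A} ∪→ {A,G}; cost 1
[col 2] HJ: children H:{A}, J:{C} ∪→ {A,C}; cost 1
[col 2] HJM: children HJ:{A,C}, M:{A} ∩→ {A}; cost 0
[col 2] LQ: children L:{T}, Q:{T} ∩→ {T}; cost 0
[col 2] HJLMQ: children HJM:{A}, LQ:{T} ∪→ {A,T}; cost 1
[col 3] HJ: children H:{T}, J:{C} ∪→ {C,T}; cost 1
[col 3] HJM: children HJ:{C,T}, M:{G} ∪→ {C,G,T}; cost 1
[col 3] LQ: children L:{A}, Q:{G} ∪→ {A,G}; cost 1
[col 3] HJLMQ: children HJM:{C,G,T}, LQ:{A,G} ∩→ {G}; cost 0
per-site changes: [3, 2, 2, 3]; total = 10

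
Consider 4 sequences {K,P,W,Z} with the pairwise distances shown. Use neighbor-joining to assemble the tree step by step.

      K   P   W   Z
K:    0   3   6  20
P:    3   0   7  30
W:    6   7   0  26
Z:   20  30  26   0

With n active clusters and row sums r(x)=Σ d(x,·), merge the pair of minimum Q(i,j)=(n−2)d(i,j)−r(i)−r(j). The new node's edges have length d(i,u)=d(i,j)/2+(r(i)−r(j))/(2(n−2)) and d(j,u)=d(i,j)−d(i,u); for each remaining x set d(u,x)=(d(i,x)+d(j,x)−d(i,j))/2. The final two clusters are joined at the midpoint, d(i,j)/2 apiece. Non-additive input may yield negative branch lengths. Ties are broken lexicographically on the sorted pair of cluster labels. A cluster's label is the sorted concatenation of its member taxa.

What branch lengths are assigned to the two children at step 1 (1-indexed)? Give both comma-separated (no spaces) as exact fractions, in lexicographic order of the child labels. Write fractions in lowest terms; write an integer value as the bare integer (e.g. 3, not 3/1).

1. join K+Z (d=20, Q=-65) ⇒ KZ; edges |K|=-7/4, |Z|=87/4
  updated: d(KZ,P)=13/2, d(KZ,W)=6
2. join KZ+P (d=13/2, Q=-39/2) ⇒ KPZ; edges |KZ|=11/4, |P|=15/4
  updated: d(KPZ,W)=13/4
3. join KPZ+W (d=13/4) ⇒ KPWZ; edges |KPZ|=13/8, |W|=13/8
final tree: (((K:-7/4,Z:87/4):11/4,P:15/4):13/8,W:13/8)
total length: 119/4

-7/4,87/4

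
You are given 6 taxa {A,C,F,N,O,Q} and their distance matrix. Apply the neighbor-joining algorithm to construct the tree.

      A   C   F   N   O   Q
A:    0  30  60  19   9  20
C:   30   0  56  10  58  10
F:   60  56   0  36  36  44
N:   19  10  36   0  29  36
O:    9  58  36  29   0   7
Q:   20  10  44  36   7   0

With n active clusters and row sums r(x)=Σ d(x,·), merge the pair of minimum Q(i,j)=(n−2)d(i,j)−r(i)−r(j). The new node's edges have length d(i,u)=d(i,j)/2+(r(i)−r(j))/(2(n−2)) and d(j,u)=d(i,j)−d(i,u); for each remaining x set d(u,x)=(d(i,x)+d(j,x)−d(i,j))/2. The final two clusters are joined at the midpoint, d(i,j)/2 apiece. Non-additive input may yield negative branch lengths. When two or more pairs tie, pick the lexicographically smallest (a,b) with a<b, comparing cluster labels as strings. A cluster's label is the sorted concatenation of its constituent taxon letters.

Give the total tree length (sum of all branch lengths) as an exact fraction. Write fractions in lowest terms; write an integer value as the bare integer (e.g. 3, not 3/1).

153/2

iteration 1: select C,N (d=10, Q=-254); attach at lengths (37/4, 3/4); label the merged cluster CN
  updated: d(A,CN)=39/2, d(CN,F)=41, d(CN,O)=77/2, d(CN,Q)=18
iteration 2: select CN,F (d=41, Q=-175); attach at lengths (59/6, 187/6); label the merged cluster CFN
  updated: d(A,CFN)=77/4, d(CFN,O)=67/4, d(CFN,Q)=21/2
iteration 3: select A,O (d=9, Q=-63); attach at lengths (67/8, 5/8); label the merged cluster AO
  updated: d(AO,CFN)=27/2, d(AO,Q)=9
iteration 4: select AO,CFN (d=27/2, Q=-33); attach at lengths (6, 15/2); label the merged cluster ACFNO
  updated: d(ACFNO,Q)=3
iteration 5: select ACFNO,Q (d=3); attach at lengths (3/2, 3/2); label the merged cluster ACFNOQ
final tree: (((A:67/8,O:5/8):6,((C:37/4,N:3/4):59/6,F:187/6):15/2):3/2,Q:3/2)
total length: 153/2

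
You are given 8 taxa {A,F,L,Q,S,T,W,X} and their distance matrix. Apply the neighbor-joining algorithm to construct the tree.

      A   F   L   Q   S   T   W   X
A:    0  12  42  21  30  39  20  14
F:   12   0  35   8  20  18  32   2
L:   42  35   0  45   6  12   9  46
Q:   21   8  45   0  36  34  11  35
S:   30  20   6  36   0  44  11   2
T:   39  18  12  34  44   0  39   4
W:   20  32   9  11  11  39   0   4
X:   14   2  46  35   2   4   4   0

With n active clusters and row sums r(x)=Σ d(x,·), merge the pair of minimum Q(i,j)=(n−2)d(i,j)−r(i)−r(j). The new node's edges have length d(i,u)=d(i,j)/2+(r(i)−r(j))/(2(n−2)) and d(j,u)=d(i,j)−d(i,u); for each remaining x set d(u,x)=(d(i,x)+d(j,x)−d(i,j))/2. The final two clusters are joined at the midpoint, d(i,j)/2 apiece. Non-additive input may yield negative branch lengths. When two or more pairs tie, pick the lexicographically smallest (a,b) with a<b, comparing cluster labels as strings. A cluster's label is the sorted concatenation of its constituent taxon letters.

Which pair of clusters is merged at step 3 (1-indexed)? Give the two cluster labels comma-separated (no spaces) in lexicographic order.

A,FQ

step 1: merge (L,T) at d=12, Q=-313; branch lengths L→77/12, T→67/12; new cluster LT
  updated: d(A,LT)=69/2, d(F,LT)=41/2, d(LT,Q)=67/2, d(LT,S)=19, d(LT,W)=18, d(LT,X)=19
step 2: merge (F,Q) at d=8, Q=-199; branch lengths F→-1, Q→9; new cluster FQ
  updated: d(A,FQ)=25/2, d(FQ,LT)=23, d(FQ,S)=24, d(FQ,W)=35/2, d(FQ,X)=29/2
step 3: merge (A,FQ) at d=25/2, Q=-305/2; branch lengths A→139/16, FQ→61/16; new cluster AFQ
  updated: d(AFQ,LT)=45/2, d(AFQ,S)=83/4, d(AFQ,W)=25/2, d(AFQ,X)=8
step 4: merge (S,X) at d=2, Q=-319/4; branch lengths S→103/24, X→-55/24; new cluster SX
  updated: d(AFQ,SX)=107/8, d(LT,SX)=18, d(SX,W)=13/2
step 5: merge (AFQ,LT) at d=45/2, Q=-495/8; branch lengths AFQ→279/32, LT→441/32; new cluster AFLQT
  updated: d(AFLQT,SX)=71/16, d(AFLQT,W)=4
step 6: merge (AFLQT,SX) at d=71/16, Q=-239/16; branch lengths AFLQT→31/32, SX→111/32; new cluster AFLQSTX
  updated: d(AFLQSTX,W)=97/32
step 7: merge (AFLQSTX,W) at d=97/32; branch lengths AFLQSTX→97/64, W→97/64; new cluster AFLQSTWX
final tree: ((((A:139/16,(F:-1,Q:9):61/16):279/32,(L:77/12,T:67/12):441/32):31/32,(S:103/24,X:-55/24):111/32):97/64,W:97/64)
total length: 2063/32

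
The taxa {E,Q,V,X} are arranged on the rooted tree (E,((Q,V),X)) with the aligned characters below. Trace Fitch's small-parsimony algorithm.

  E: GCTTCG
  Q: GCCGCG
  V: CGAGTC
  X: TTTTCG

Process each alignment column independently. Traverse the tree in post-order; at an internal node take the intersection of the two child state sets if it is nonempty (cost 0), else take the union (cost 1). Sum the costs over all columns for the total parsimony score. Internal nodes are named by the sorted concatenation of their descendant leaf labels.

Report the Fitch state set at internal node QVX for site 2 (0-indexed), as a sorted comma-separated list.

QV@0: {G} ∪ {C} = {C,G} (union, +1)
QVX@0: {C,G} ∪ {T} = {C,G,T} (union, +1)
EQVX@0: {G} ∩ {C,G,T} = {G} (intersection, +0)
QV@1: {C} ∪ {G} = {C,G} (union, +1)
QVX@1: {C,G} ∪ {T} = {C,G,T} (union, +1)
EQVX@1: {C} ∩ {C,G,T} = {C} (intersection, +0)
QV@2: {C} ∪ {A} = {A,C} (union, +1)
QVX@2: {A,C} ∪ {T} = {A,C,T} (union, +1)
EQVX@2: {T} ∩ {A,C,T} = {T} (intersection, +0)
QV@3: {G} ∩ {G} = {G} (intersection, +0)
QVX@3: {G} ∪ {T} = {G,T} (union, +1)
EQVX@3: {T} ∩ {G,T} = {T} (intersection, +0)
QV@4: {C} ∪ {T} = {C,T} (union, +1)
QVX@4: {C,T} ∩ {C} = {C} (intersection, +0)
EQVX@4: {C} ∩ {C} = {C} (intersection, +0)
QV@5: {G} ∪ {C} = {C,G} (union, +1)
QVX@5: {C,G} ∩ {G} = {G} (intersection, +0)
EQVX@5: {G} ∩ {G} = {G} (intersection, +0)
per-site changes: [2, 2, 2, 1, 1, 1]; total = 9

A,C,T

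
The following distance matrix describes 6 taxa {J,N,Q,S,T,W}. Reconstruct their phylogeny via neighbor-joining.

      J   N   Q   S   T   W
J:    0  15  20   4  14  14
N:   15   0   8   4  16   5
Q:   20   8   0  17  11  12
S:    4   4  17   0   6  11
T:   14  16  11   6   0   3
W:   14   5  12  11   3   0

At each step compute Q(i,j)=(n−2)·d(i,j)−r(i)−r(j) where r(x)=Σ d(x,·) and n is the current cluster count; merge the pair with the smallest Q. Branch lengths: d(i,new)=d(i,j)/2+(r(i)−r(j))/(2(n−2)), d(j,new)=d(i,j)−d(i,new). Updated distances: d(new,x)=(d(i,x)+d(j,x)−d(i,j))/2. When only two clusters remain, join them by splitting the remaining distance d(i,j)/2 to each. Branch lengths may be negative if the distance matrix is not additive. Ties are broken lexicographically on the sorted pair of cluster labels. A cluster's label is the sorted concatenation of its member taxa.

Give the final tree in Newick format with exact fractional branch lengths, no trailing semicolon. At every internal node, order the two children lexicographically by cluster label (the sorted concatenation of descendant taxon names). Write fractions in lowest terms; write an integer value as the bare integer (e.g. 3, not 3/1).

step 1: merge (J,S) at d=4, Q=-93; branch lengths J→41/8, S→-9/8; new cluster JS
  updated: d(JS,N)=15/2, d(JS,Q)=33/2, d(JS,T)=8, d(JS,W)=21/2
step 2: merge (N,Q) at d=8, Q=-60; branch lengths N→13/6, Q→35/6; new cluster NQ
  updated: d(JS,NQ)=8, d(NQ,T)=19/2, d(NQ,W)=9/2
step 3: merge (JS,NQ) at d=8, Q=-65/2; branch lengths JS→41/8, NQ→23/8; new cluster JNQS
  updated: d(JNQS,T)=19/4, d(JNQS,W)=7/2
step 4: merge (JNQS,T) at d=19/4, Q=-45/4; branch lengths JNQS→21/8, T→17/8; new cluster JNQST
  updated: d(JNQST,W)=7/8
step 5: merge (JNQST,W) at d=7/8; branch lengths JNQST→7/16, W→7/16; new cluster JNQSTW
final tree: ((((J:41/8,S:-9/8):41/8,(N:13/6,Q:35/6):23/8):21/8,T:17/8):7/16,W:7/16)
total length: 205/8

((((J:41/8,S:-9/8):41/8,(N:13/6,Q:35/6):23/8):21/8,T:17/8):7/16,W:7/16)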